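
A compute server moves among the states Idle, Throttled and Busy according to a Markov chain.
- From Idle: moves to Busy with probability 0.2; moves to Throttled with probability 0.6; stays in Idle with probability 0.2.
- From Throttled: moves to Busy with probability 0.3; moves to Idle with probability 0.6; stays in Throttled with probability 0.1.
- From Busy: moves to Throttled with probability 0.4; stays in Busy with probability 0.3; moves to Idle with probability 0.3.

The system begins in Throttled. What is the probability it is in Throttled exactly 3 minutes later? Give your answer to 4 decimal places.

0.3070

Propagate the distribution vector 3 minutes from Throttled.
After 0 minutes: (0.0000, 1.0000, 0.0000)
After 1 minute: (0.6000, 0.1000, 0.3000)
After 2 minutes: (0.2700, 0.4900, 0.2400)
After 3 minutes: (0.4200, 0.3070, 0.2730)
P(in Throttled after 3 minutes) = 0.3070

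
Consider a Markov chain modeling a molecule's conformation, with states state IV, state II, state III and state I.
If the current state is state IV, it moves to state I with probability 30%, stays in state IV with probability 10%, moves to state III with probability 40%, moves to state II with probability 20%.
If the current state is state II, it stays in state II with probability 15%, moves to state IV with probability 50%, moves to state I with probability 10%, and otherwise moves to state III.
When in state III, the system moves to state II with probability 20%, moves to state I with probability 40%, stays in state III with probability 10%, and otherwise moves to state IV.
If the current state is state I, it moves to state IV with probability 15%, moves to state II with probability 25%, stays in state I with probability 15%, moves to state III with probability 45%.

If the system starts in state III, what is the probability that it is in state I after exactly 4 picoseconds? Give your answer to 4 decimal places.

Propagate the distribution vector 4 picoseconds from state III.
After 0 picoseconds: (0.0000, 0.0000, 1.0000, 0.0000)
After 1 picosecond: (0.3000, 0.2000, 0.1000, 0.4000)
After 2 picoseconds: (0.2200, 0.2100, 0.3600, 0.2100)
After 3 picoseconds: (0.2665, 0.2000, 0.2710, 0.2625)
After 4 picoseconds: (0.2473, 0.2031, 0.3018, 0.2477)
P(in state I after 4 picoseconds) = 0.2477

0.2477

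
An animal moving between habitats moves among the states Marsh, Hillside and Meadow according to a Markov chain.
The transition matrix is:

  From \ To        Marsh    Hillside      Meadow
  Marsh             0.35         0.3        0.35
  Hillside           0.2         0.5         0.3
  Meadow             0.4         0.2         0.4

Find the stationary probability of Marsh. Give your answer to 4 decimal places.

Let the stationary distribution be π with π = πP and π_1 + π_2 + π_3 = 1.
π_1 = 0.35·π_1 + 0.2·π_2 + 0.4·π_3
π_2 = 0.3·π_1 + 0.5·π_2 + 0.2·π_3
Solving with the normalization constraint gives π = (0.3179, 0.3311, 0.3510).
So the stationary probability of Marsh is 0.3179.

0.3179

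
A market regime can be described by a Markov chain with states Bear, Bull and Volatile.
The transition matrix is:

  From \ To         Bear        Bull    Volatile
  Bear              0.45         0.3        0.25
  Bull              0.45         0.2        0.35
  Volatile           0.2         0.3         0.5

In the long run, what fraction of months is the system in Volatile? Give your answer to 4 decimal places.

Let the stationary distribution be π with π = πP and π_1 + π_2 + π_3 = 1.
π_1 = 0.45·π_1 + 0.45·π_2 + 0.2·π_3
π_2 = 0.3·π_1 + 0.2·π_2 + 0.3·π_3
Solving with the normalization constraint gives π = (0.3576, 0.2727, 0.3697).
So the stationary probability of Volatile is 0.3697.

0.3697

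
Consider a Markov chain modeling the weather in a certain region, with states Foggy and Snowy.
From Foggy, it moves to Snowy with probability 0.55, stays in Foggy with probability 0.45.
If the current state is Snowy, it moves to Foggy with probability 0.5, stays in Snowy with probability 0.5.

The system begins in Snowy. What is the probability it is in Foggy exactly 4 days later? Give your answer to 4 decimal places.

0.4762

Propagate the distribution vector 4 days from Snowy.
After 0 days: (0.0000, 1.0000)
After 1 day: (0.5000, 0.5000)
After 2 days: (0.4750, 0.5250)
After 3 days: (0.4763, 0.5238)
After 4 days: (0.4762, 0.5238)
P(in Foggy after 4 days) = 0.4762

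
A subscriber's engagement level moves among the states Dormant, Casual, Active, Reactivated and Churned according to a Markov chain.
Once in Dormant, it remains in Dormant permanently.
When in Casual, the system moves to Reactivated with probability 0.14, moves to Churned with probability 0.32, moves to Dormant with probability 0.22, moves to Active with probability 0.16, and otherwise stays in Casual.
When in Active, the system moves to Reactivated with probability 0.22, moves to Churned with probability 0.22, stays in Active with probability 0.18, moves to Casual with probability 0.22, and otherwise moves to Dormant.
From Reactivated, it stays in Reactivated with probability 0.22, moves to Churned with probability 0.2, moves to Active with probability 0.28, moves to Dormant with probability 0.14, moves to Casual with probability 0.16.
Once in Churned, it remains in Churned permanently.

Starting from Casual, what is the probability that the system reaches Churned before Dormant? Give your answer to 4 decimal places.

Let h(s) be the probability of absorption at Churned starting from transient state s. Then h(Churned) = 1 and h(Dormant) = 0. By first-step analysis:
h(Casual) = 0.22·0 + 0.16·h(Casual) + 0.16·h(Active) + 0.14·h(Reactivated) + 0.32·1
h(Active) = 0.16·0 + 0.22·h(Casual) + 0.18·h(Active) + 0.22·h(Reactivated) + 0.22·1
h(Reactivated) = 0.14·0 + 0.16·h(Casual) + 0.28·h(Active) + 0.22·h(Reactivated) + 0.2·1
Solving: h(Casual) = 0.5901, h(Active) = 0.5841, h(Reactivated) = 0.5871.
Starting from Casual, the probability is 0.5901.

0.5901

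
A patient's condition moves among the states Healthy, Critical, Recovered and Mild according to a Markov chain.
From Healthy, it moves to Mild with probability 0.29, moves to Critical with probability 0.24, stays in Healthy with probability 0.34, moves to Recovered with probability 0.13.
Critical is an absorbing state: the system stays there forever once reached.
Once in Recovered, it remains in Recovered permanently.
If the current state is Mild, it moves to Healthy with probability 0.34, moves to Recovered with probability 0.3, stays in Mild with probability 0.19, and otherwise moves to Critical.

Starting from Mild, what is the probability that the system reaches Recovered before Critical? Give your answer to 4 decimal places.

Let h(s) be the probability of absorption at Recovered starting from transient state s. Then h(Recovered) = 1 and h(Critical) = 0. By first-step analysis:
h(Healthy) = 0.34·h(Healthy) + 0.24·0 + 0.13·1 + 0.29·h(Mild)
h(Mild) = 0.34·h(Healthy) + 0.17·0 + 0.3·1 + 0.19·h(Mild)
Solving: h(Healthy) = 0.4411, h(Mild) = 0.5555.
Starting from Mild, the probability is 0.5555.

0.5555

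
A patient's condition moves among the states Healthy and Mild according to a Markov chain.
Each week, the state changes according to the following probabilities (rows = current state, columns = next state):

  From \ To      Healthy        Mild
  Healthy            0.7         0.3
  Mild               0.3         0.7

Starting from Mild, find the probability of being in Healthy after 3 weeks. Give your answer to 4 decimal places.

0.4680

Propagate the distribution vector 3 weeks from Mild.
After 0 weeks: (0.0000, 1.0000)
After 1 week: (0.3000, 0.7000)
After 2 weeks: (0.4200, 0.5800)
After 3 weeks: (0.4680, 0.5320)
P(in Healthy after 3 weeks) = 0.4680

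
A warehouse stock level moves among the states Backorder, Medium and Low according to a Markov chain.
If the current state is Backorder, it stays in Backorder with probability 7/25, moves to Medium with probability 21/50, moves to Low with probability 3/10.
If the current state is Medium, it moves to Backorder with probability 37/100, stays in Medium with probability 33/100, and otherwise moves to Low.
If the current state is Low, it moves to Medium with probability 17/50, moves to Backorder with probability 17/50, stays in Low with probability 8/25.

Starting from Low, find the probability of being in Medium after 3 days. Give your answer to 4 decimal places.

0.3627

Propagate the distribution vector 3 days from Low.
After 0 days: (0.0000, 0.0000, 1.0000)
After 1 day: (0.3400, 0.3400, 0.3200)
After 2 days: (0.3298, 0.3638, 0.3064)
After 3 days: (0.3311, 0.3627, 0.3061)
P(in Medium after 3 days) = 0.3627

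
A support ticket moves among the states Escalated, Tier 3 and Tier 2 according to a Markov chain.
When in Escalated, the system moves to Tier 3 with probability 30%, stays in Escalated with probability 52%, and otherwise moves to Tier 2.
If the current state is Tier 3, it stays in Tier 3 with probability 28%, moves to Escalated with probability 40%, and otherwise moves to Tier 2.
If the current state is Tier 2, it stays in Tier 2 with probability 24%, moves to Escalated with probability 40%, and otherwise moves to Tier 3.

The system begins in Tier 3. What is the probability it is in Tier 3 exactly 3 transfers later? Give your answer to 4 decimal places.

0.3080

Propagate the distribution vector 3 transfers from Tier 3.
After 0 transfers: (0.0000, 1.0000, 0.0000)
After 1 transfer: (0.4000, 0.2800, 0.3200)
After 2 transfers: (0.4480, 0.3136, 0.2384)
After 3 transfers: (0.4538, 0.3080, 0.2382)
P(in Tier 3 after 3 transfers) = 0.3080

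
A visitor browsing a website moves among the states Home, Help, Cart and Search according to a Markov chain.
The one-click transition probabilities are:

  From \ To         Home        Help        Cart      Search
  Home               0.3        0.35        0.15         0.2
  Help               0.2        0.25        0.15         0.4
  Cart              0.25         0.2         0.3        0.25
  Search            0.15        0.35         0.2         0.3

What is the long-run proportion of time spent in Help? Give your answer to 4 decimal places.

0.2917

Let the stationary distribution be π with π = πP and π_1 + π_2 + π_3 + π_4 = 1.
π_1 = 0.3·π_1 + 0.2·π_2 + 0.25·π_3 + 0.15·π_4
π_2 = 0.35·π_1 + 0.25·π_2 + 0.2·π_3 + 0.35·π_4
π_3 = 0.15·π_1 + 0.15·π_2 + 0.3·π_3 + 0.2·π_4
Solving with the normalization constraint gives π = (0.2165, 0.2917, 0.1940, 0.2978).
So the stationary probability of Help is 0.2917.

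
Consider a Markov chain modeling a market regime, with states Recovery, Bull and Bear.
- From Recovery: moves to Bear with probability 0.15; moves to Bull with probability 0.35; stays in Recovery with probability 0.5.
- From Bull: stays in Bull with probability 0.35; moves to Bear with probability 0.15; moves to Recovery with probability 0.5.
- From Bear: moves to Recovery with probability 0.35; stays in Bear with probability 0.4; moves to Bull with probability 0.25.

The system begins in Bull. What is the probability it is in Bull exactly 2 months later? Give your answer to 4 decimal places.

0.3350

Sum over the intermediate state after 1 month:
P = P(Bull→Recovery)·P(Recovery→Bull) + P(Bull→Bull)·P(Bull→Bull) + P(Bull→Bear)·P(Bear→Bull)
  = 0.5×0.35 + 0.35×0.35 + 0.15×0.25
  = 0.1750 + 0.1225 + 0.0375 = 0.3350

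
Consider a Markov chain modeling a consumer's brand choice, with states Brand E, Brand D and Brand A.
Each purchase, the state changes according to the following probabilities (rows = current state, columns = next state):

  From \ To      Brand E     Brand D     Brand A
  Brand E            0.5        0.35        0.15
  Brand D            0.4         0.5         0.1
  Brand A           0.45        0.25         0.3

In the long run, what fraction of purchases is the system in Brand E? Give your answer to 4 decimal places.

0.4530

Let the stationary distribution be π with π = πP and π_1 + π_2 + π_3 = 1.
π_1 = 0.5·π_1 + 0.4·π_2 + 0.45·π_3
π_2 = 0.35·π_1 + 0.5·π_2 + 0.25·π_3
Solving with the normalization constraint gives π = (0.4530, 0.3937, 0.1533).
So the stationary probability of Brand E is 0.4530.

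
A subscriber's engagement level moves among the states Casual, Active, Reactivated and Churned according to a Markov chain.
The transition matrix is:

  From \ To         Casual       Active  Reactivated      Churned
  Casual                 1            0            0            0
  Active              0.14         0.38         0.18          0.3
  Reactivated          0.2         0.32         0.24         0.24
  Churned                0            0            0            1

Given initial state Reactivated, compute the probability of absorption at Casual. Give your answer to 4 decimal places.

0.4081

Let h(s) be the probability of absorption at Casual starting from transient state s. Then h(Casual) = 1 and h(Churned) = 0. By first-step analysis:
h(Active) = 0.14·1 + 0.38·h(Active) + 0.18·h(Reactivated) + 0.3·0
h(Reactivated) = 0.2·1 + 0.32·h(Active) + 0.24·h(Reactivated) + 0.24·0
Solving: h(Active) = 0.3443, h(Reactivated) = 0.4081.
Starting from Reactivated, the probability is 0.4081.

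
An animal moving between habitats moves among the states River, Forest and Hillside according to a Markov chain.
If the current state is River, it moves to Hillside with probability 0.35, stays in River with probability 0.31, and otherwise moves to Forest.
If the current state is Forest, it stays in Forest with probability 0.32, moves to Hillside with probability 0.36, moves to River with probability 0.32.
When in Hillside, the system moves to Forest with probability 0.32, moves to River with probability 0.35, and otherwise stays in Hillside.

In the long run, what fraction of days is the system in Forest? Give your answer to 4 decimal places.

0.3265

Let the stationary distribution be π with π = πP and π_1 + π_2 + π_3 = 1.
π_1 = 0.31·π_1 + 0.32·π_2 + 0.35·π_3
π_2 = 0.34·π_1 + 0.32·π_2 + 0.32·π_3
Solving with the normalization constraint gives π = (0.3271, 0.3265, 0.3463).
So the stationary probability of Forest is 0.3265.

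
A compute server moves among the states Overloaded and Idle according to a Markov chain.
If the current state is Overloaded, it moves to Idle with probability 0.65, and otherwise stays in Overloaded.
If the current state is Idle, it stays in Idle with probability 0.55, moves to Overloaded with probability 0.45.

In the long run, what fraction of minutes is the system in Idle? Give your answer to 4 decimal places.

0.5909

Let the stationary distribution be π with π = πP and π_1 + π_2 = 1.
π_1 = 0.35·π_1 + 0.45·π_2
Solving with the normalization constraint gives π = (0.4091, 0.5909).
So the stationary probability of Idle is 0.5909.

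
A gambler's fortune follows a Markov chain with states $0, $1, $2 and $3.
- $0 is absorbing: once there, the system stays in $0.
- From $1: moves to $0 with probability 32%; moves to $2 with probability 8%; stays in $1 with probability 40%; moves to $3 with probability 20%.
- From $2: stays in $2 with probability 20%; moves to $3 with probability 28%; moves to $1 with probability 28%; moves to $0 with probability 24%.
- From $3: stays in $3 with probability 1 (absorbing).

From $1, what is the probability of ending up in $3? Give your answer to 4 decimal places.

0.3986

Let h(s) be the probability of absorption at $3 starting from transient state s. Then h($3) = 1 and h($0) = 0. By first-step analysis:
h($1) = 0.32·0 + 0.4·h($1) + 0.08·h($2) + 0.2·1
h($2) = 0.24·0 + 0.28·h($1) + 0.2·h($2) + 0.28·1
Solving: h($1) = 0.3986, h($2) = 0.4895.
Starting from $1, the probability is 0.3986.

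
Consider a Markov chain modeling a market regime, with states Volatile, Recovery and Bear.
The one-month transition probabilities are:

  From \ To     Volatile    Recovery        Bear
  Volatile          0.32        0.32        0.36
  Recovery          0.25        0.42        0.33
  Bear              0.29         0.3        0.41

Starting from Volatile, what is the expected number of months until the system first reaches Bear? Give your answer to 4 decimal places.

2.8626

Let t(s) be the expected number of months to first reach Bear from state s, with t(Bear) = 0. Conditioning on the first month:
t(Volatile) = 1 + 0.32·t(Volatile) + 0.32·t(Recovery)
t(Recovery) = 1 + 0.25·t(Volatile) + 0.42·t(Recovery)
Solving: t(Volatile) = 2.8626, t(Recovery) = 2.9580.
Expected months from Volatile to Bear: 2.8626.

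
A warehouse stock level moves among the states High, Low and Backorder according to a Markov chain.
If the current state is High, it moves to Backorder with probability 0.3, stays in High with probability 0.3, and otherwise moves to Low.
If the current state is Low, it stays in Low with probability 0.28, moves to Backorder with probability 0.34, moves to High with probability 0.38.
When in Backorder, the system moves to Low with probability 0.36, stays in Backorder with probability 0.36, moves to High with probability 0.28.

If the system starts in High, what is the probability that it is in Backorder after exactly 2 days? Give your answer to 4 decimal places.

Sum over the intermediate state after 1 day:
P = P(High→High)·P(High→Backorder) + P(High→Low)·P(Low→Backorder) + P(High→Backorder)·P(Backorder→Backorder)
  = 0.3×0.3 + 0.4×0.34 + 0.3×0.36
  = 0.0900 + 0.1360 + 0.1080 = 0.3340

0.3340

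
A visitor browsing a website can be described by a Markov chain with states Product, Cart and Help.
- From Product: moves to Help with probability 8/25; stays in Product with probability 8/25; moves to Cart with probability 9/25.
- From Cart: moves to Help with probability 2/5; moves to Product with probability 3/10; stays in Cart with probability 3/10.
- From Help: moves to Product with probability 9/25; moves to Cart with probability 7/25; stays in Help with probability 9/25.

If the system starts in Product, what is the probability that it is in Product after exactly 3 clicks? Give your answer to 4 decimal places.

Propagate the distribution vector 3 clicks from Product.
After 0 clicks: (1.0000, 0.0000, 0.0000)
After 1 click: (0.3200, 0.3600, 0.3200)
After 2 clicks: (0.3256, 0.3128, 0.3616)
After 3 clicks: (0.3282, 0.3123, 0.3595)
P(in Product after 3 clicks) = 0.3282

0.3282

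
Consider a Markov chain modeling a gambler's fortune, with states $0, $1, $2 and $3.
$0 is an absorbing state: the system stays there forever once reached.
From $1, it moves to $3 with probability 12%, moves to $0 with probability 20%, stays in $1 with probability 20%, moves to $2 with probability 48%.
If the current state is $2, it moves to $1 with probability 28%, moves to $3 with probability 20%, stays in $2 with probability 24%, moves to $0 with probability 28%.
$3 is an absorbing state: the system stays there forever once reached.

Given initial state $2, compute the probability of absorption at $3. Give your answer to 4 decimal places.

0.4088

Let h(s) be the probability of absorption at $3 starting from transient state s. Then h($3) = 1 and h($0) = 0. By first-step analysis:
h($1) = 0.2·0 + 0.2·h($1) + 0.48·h($2) + 0.12·1
h($2) = 0.28·0 + 0.28·h($1) + 0.24·h($2) + 0.2·1
Solving: h($1) = 0.3953, h($2) = 0.4088.
Starting from $2, the probability is 0.4088.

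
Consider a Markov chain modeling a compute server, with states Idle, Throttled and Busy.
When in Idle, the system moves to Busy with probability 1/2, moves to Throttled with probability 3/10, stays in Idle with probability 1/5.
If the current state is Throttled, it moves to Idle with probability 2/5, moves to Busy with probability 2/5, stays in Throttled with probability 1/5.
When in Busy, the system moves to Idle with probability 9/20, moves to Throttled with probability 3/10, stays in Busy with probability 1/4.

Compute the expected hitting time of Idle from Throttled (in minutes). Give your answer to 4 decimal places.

2.3958

Let t(s) be the expected number of minutes to first reach Idle from state s, with t(Idle) = 0. Conditioning on the first minute:
t(Throttled) = 1 + 0.2·t(Throttled) + 0.4·t(Busy)
t(Busy) = 1 + 0.3·t(Throttled) + 0.25·t(Busy)
Solving: t(Throttled) = 2.3958, t(Busy) = 2.2917.
Expected minutes from Throttled to Idle: 2.3958.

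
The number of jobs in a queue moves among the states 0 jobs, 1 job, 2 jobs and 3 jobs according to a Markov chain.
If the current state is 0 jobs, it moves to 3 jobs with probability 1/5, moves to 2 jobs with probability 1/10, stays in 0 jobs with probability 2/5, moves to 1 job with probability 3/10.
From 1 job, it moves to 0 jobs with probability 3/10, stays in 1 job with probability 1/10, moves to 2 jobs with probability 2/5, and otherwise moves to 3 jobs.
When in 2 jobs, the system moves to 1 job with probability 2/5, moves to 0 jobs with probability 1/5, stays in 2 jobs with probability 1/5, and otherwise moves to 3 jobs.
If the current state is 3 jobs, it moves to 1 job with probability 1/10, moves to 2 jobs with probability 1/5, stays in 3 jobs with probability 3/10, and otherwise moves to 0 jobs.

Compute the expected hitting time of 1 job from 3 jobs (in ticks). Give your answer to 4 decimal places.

Let t(s) be the expected number of ticks to first reach 1 job from state s, with t(1 job) = 0. Conditioning on the first tick:
t(0 jobs) = 1 + 0.4·t(0 jobs) + 0.1·t(2 jobs) + 0.2·t(3 jobs)
t(2 jobs) = 1 + 0.2·t(0 jobs) + 0.2·t(2 jobs) + 0.2·t(3 jobs)
t(3 jobs) = 1 + 0.4·t(0 jobs) + 0.2·t(2 jobs) + 0.3·t(3 jobs)
Solving: t(0 jobs) = 3.7156, t(2 jobs) = 3.3028, t(3 jobs) = 4.4954.
Expected ticks from 3 jobs to 1 job: 4.4954.

4.4954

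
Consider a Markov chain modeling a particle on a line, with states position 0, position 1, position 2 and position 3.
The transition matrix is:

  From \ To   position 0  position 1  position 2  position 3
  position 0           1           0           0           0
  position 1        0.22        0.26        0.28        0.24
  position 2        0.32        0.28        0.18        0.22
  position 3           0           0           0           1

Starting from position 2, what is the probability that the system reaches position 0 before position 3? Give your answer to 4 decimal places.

Let h(s) be the probability of absorption at position 0 starting from transient state s. Then h(position 0) = 1 and h(position 3) = 0. By first-step analysis:
h(position 1) = 0.22·1 + 0.26·h(position 1) + 0.28·h(position 2) + 0.24·0
h(position 2) = 0.32·1 + 0.28·h(position 1) + 0.18·h(position 2) + 0.22·0
Solving: h(position 1) = 0.5110, h(position 2) = 0.5647.
Starting from position 2, the probability is 0.5647.

0.5647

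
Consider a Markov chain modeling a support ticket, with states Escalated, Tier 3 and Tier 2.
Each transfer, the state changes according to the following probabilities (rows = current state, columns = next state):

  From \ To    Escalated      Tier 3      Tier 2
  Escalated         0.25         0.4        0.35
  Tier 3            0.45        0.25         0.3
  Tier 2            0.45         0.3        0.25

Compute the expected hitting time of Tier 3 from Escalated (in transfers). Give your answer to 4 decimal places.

2.7160

Let t(s) be the expected number of transfers to first reach Tier 3 from state s, with t(Tier 3) = 0. Conditioning on the first transfer:
t(Escalated) = 1 + 0.25·t(Escalated) + 0.35·t(Tier 2)
t(Tier 2) = 1 + 0.45·t(Escalated) + 0.25·t(Tier 2)
Solving: t(Escalated) = 2.7160, t(Tier 2) = 2.9630.
Expected transfers from Escalated to Tier 3: 2.7160.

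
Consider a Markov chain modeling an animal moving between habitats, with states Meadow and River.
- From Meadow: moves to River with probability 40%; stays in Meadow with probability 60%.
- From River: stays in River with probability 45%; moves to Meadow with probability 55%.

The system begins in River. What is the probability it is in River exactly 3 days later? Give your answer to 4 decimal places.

Propagate the distribution vector 3 days from River.
After 0 days: (0.0000, 1.0000)
After 1 day: (0.5500, 0.4500)
After 2 days: (0.5775, 0.4225)
After 3 days: (0.5789, 0.4211)
P(in River after 3 days) = 0.4211

0.4211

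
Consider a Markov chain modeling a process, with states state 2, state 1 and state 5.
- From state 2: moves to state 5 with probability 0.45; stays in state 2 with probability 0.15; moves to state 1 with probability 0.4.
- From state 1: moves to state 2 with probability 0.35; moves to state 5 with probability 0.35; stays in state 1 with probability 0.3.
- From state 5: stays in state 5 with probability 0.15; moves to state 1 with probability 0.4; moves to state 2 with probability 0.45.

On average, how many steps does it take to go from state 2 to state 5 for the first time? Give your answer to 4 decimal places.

2.4176

Let t(s) be the expected number of steps to first reach state 5 from state s, with t(state 5) = 0. Conditioning on the first step:
t(state 2) = 1 + 0.15·t(state 2) + 0.4·t(state 1)
t(state 1) = 1 + 0.35·t(state 2) + 0.3·t(state 1)
Solving: t(state 2) = 2.4176, t(state 1) = 2.6374.
Expected steps from state 2 to state 5: 2.4176.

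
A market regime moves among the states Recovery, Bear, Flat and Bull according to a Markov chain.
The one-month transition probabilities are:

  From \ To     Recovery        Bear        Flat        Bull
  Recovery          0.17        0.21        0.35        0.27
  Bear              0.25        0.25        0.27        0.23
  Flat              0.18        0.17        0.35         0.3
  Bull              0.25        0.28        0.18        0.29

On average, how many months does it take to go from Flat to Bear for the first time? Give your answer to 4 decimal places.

Let t(s) be the expected number of months to first reach Bear from state s, with t(Bear) = 0. Conditioning on the first month:
t(Recovery) = 1 + 0.17·t(Recovery) + 0.35·t(Flat) + 0.27·t(Bull)
t(Flat) = 1 + 0.18·t(Recovery) + 0.35·t(Flat) + 0.3·t(Bull)
t(Bull) = 1 + 0.25·t(Recovery) + 0.18·t(Flat) + 0.29·t(Bull)
Solving: t(Recovery) = 4.5899, t(Flat) = 4.7628, t(Bull) = 4.2321.
Expected months from Flat to Bear: 4.7628.

4.7628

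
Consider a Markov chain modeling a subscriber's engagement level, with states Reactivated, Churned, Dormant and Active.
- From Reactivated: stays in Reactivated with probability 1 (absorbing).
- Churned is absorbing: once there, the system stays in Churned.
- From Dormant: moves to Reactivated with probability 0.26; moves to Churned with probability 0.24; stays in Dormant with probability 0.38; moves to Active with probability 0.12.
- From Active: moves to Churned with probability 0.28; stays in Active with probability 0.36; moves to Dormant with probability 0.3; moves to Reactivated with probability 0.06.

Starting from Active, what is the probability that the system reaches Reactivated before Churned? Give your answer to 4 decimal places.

0.3193

Let h(s) be the probability of absorption at Reactivated starting from transient state s. Then h(Reactivated) = 1 and h(Churned) = 0. By first-step analysis:
h(Dormant) = 0.26·1 + 0.24·0 + 0.38·h(Dormant) + 0.12·h(Active)
h(Active) = 0.06·1 + 0.28·0 + 0.3·h(Dormant) + 0.36·h(Active)
Solving: h(Dormant) = 0.4812, h(Active) = 0.3193.
Starting from Active, the probability is 0.3193.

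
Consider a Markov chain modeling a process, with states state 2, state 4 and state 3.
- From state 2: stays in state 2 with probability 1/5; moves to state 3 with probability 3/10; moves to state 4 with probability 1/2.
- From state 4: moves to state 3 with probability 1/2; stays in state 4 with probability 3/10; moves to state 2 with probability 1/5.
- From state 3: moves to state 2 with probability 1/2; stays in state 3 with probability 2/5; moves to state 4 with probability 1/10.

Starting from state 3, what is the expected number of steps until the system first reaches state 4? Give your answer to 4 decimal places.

3.9394

Let t(s) be the expected number of steps to first reach state 4 from state s, with t(state 4) = 0. Conditioning on the first step:
t(state 2) = 1 + 0.2·t(state 2) + 0.3·t(state 3)
t(state 3) = 1 + 0.5·t(state 2) + 0.4·t(state 3)
Solving: t(state 2) = 2.7273, t(state 3) = 3.9394.
Expected steps from state 3 to state 4: 3.9394.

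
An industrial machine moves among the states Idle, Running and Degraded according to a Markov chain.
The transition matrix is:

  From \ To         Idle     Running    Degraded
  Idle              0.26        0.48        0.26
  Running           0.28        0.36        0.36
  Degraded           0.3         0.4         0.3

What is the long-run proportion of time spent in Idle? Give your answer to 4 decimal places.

0.2806

Let the stationary distribution be π with π = πP and π_1 + π_2 + π_3 = 1.
π_1 = 0.26·π_1 + 0.28·π_2 + 0.3·π_3
π_2 = 0.48·π_1 + 0.36·π_2 + 0.4·π_3
Solving with the normalization constraint gives π = (0.2806, 0.4062, 0.3131).
So the stationary probability of Idle is 0.2806.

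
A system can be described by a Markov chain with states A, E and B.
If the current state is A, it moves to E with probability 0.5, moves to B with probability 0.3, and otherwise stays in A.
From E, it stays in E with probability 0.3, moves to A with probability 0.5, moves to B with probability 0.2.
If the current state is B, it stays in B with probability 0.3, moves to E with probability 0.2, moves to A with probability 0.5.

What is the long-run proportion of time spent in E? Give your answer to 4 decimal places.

Let the stationary distribution be π with π = πP and π_1 + π_2 + π_3 = 1.
π_1 = 0.2·π_1 + 0.5·π_2 + 0.5·π_3
π_2 = 0.5·π_1 + 0.3·π_2 + 0.2·π_3
Solving with the normalization constraint gives π = (0.3846, 0.3504, 0.2650).
So the stationary probability of E is 0.3504.

0.3504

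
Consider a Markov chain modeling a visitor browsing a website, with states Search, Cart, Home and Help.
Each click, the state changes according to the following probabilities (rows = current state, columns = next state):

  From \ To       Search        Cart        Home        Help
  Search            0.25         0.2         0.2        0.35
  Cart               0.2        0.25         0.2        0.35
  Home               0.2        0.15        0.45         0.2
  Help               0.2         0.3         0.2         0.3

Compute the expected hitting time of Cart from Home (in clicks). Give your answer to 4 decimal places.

Let t(s) be the expected number of clicks to first reach Cart from state s, with t(Cart) = 0. Conditioning on the first click:
t(Search) = 1 + 0.25·t(Search) + 0.2·t(Home) + 0.35·t(Help)
t(Home) = 1 + 0.2·t(Search) + 0.45·t(Home) + 0.2·t(Help)
t(Help) = 1 + 0.2·t(Search) + 0.2·t(Home) + 0.3·t(Help)
Solving: t(Search) = 4.6256, t(Home) = 5.0220, t(Help) = 4.1850.
Expected clicks from Home to Cart: 5.0220.

5.0220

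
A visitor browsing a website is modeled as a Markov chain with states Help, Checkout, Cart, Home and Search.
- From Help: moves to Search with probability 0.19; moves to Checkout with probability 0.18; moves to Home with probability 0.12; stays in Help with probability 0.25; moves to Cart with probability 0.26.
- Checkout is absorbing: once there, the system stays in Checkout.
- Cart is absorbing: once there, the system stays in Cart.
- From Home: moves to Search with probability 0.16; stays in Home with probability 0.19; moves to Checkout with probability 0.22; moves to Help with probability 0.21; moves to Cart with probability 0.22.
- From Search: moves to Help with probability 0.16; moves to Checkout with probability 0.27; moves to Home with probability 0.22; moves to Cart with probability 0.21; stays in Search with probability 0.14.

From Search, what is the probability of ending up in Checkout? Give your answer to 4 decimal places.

Let h(s) be the probability of absorption at Checkout starting from transient state s. Then h(Checkout) = 1 and h(Cart) = 0. By first-step analysis:
h(Help) = 0.25·h(Help) + 0.18·1 + 0.26·0 + 0.12·h(Home) + 0.19·h(Search)
h(Home) = 0.21·h(Help) + 0.22·1 + 0.22·0 + 0.19·h(Home) + 0.16·h(Search)
h(Search) = 0.16·h(Help) + 0.27·1 + 0.21·0 + 0.22·h(Home) + 0.14·h(Search)
Solving: h(Help) = 0.4514, h(Home) = 0.4921, h(Search) = 0.5238.
Starting from Search, the probability is 0.5238.

0.5238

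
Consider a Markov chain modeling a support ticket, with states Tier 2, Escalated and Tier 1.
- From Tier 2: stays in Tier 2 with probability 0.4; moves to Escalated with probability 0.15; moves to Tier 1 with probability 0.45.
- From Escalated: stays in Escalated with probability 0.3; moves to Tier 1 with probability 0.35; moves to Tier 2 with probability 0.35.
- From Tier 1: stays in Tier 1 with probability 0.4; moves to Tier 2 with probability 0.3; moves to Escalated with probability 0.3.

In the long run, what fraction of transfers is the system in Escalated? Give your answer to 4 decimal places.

Let the stationary distribution be π with π = πP and π_1 + π_2 + π_3 = 1.
π_1 = 0.4·π_1 + 0.35·π_2 + 0.3·π_3
π_2 = 0.15·π_1 + 0.3·π_2 + 0.3·π_3
Solving with the normalization constraint gives π = (0.3471, 0.2479, 0.4050).
So the stationary probability of Escalated is 0.2479.

0.2479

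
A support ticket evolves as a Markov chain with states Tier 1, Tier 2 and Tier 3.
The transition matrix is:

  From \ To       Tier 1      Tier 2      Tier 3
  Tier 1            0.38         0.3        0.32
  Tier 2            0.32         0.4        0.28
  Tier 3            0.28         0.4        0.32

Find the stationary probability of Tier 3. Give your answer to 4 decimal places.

0.3053

Let the stationary distribution be π with π = πP and π_1 + π_2 + π_3 = 1.
π_1 = 0.38·π_1 + 0.32·π_2 + 0.28·π_3
π_2 = 0.3·π_1 + 0.4·π_2 + 0.4·π_3
Solving with the normalization constraint gives π = (0.3274, 0.3673, 0.3053).
So the stationary probability of Tier 3 is 0.3053.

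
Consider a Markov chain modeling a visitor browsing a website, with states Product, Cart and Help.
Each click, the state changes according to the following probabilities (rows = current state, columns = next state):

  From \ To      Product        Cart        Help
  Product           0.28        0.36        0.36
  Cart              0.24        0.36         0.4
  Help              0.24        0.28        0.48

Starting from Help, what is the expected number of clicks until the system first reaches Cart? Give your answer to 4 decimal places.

3.3333

Let t(s) be the expected number of clicks to first reach Cart from state s, with t(Cart) = 0. Conditioning on the first click:
t(Product) = 1 + 0.28·t(Product) + 0.36·t(Help)
t(Help) = 1 + 0.24·t(Product) + 0.48·t(Help)
Solving: t(Product) = 3.0556, t(Help) = 3.3333.
Expected clicks from Help to Cart: 3.3333.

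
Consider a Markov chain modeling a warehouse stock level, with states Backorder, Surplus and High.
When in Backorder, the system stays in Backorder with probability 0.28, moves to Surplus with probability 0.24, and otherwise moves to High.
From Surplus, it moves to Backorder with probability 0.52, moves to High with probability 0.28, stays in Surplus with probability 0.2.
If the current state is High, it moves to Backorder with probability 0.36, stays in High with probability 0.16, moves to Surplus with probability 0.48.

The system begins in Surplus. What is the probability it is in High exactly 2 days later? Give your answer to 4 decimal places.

0.3504

Sum over the intermediate state after 1 day:
P = P(Surplus→Backorder)·P(Backorder→High) + P(Surplus→Surplus)·P(Surplus→High) + P(Surplus→High)·P(High→High)
  = 0.52×0.48 + 0.2×0.28 + 0.28×0.16
  = 0.2496 + 0.0560 + 0.0448 = 0.3504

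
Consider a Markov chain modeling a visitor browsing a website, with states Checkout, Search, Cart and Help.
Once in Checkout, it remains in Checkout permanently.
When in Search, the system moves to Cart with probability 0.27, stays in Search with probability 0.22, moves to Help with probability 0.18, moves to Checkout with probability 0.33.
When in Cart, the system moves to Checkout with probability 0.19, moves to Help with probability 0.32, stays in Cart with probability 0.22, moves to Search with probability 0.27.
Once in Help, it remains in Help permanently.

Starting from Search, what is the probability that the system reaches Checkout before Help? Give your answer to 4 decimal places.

Let h(s) be the probability of absorption at Checkout starting from transient state s. Then h(Checkout) = 1 and h(Help) = 0. By first-step analysis:
h(Search) = 0.33·1 + 0.22·h(Search) + 0.27·h(Cart) + 0.18·0
h(Cart) = 0.19·1 + 0.27·h(Search) + 0.22·h(Cart) + 0.32·0
Solving: h(Search) = 0.5765, h(Cart) = 0.4431.
Starting from Search, the probability is 0.5765.

0.5765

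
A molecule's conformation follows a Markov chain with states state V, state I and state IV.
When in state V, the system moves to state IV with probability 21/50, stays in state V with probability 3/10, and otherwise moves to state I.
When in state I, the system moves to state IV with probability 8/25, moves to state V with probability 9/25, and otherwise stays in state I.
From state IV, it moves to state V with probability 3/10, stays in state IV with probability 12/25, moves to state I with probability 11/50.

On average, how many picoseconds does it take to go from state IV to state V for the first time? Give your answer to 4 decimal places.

3.1780

Let t(s) be the expected number of picoseconds to first reach state V from state s, with t(state V) = 0. Conditioning on the first picosecond:
t(state I) = 1 + 0.32·t(state I) + 0.32·t(state IV)
t(state IV) = 1 + 0.22·t(state I) + 0.48·t(state IV)
Solving: t(state I) = 2.9661, t(state IV) = 3.1780.
Expected picoseconds from state IV to state V: 3.1780.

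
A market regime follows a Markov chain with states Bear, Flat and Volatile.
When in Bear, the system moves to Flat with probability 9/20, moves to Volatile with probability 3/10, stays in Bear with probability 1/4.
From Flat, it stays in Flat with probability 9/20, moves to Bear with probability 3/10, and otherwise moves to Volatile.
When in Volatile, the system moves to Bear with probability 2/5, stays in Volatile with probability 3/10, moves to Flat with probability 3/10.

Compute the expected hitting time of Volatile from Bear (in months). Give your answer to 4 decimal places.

Let t(s) be the expected number of months to first reach Volatile from state s, with t(Volatile) = 0. Conditioning on the first month:
t(Bear) = 1 + 0.25·t(Bear) + 0.45·t(Flat)
t(Flat) = 1 + 0.3·t(Bear) + 0.45·t(Flat)
Solving: t(Bear) = 3.6036, t(Flat) = 3.7838.
Expected months from Bear to Volatile: 3.6036.

3.6036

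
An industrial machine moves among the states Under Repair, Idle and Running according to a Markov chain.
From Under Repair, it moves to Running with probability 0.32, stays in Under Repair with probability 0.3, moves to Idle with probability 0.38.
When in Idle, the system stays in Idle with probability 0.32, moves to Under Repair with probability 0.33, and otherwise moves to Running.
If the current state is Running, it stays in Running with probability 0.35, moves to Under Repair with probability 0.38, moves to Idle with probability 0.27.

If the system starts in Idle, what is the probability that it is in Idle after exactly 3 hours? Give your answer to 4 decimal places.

0.3233

Propagate the distribution vector 3 hours from Idle.
After 0 hours: (0.0000, 1.0000, 0.0000)
After 1 hour: (0.3300, 0.3200, 0.3500)
After 2 hours: (0.3376, 0.3223, 0.3401)
After 3 hours: (0.3369, 0.3233, 0.3399)
P(in Idle after 3 hours) = 0.3233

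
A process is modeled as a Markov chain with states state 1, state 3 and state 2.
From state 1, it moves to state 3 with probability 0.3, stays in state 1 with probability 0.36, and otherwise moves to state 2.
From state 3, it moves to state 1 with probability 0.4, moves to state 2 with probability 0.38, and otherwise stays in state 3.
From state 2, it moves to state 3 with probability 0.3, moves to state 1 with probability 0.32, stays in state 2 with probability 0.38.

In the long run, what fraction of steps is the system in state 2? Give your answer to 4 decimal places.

Let the stationary distribution be π with π = πP and π_1 + π_2 + π_3 = 1.
π_1 = 0.36·π_1 + 0.4·π_2 + 0.32·π_3
π_2 = 0.3·π_1 + 0.22·π_2 + 0.3·π_3
Solving with the normalization constraint gives π = (0.3565, 0.2778, 0.3657).
So the stationary probability of state 2 is 0.3657.

0.3657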